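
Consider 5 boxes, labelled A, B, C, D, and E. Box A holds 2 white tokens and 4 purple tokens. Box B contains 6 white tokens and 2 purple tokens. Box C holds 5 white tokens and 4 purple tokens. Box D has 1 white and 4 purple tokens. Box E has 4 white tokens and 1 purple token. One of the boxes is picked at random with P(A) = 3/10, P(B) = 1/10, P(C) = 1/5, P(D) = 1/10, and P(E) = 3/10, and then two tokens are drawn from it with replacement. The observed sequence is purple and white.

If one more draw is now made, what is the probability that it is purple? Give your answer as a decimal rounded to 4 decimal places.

0.4702

Compute the likelihood of the observed sequence for each case: P(data | box A) = (4/6)(2/6) = 0.22222; P(data | box B) = (2/8)(6/8) = 0.1875; P(data | box C) = (4/9)(5/9) = 0.24691; P(data | box D) = (4/5)(1/5) = 0.16; P(data | box E) = (1/5)(4/5) = 0.16.
Multiplying each by its prior: 3/10 · 0.22222 = 0.066667, 1/10 · 0.1875 = 0.01875, 1/5 · 0.24691 = 0.049383, 1/10 · 0.16 = 0.016, 3/10 · 0.16 = 0.048; these sum to 0.1988.
Normalising, the posterior is P(box A | data) = 0.33535, P(box B | data) = 0.094316, P(box C | data) = 0.2484, P(box D | data) = 0.080483, P(box E | data) = 0.24145.
So P(purple next | data) = Σ P(purple next | H) P(H | data) = (2/3)(0.33535) + (1/4)(0.094316) + (4/9)(0.2484) + (4/5)(0.080483) + (1/5)(0.24145) = 0.47022.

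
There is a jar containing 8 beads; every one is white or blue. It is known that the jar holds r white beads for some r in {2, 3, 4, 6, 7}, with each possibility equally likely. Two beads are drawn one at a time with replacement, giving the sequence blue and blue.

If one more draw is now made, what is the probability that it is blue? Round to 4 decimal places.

The likelihood of the observed sequence under each hypothesis: P(data | r = 2) = (6/8)(6/8) = 9/16; P(data | r = 3) = (5/8)(5/8) = 25/64; P(data | r = 4) = (4/8)(4/8) = 1/4; P(data | r = 6) = (2/8)(2/8) = 1/16; P(data | r = 7) = (1/8)(1/8) = 1/64.
The prior-weighted likelihoods are 1/5 · 9/16 = 9/80, 1/5 · 25/64 = 5/64, 1/5 · 1/4 = 1/20, 1/5 · 1/16 = 1/80, 1/5 · 1/64 = 1/320; summing to 41/160.
Normalising, the posterior is P(r = 2 | data) = 18/41, P(r = 3 | data) = 25/82, P(r = 4 | data) = 8/41, P(r = 6 | data) = 2/41, P(r = 7 | data) = 1/82.
Averaging over the posterior, P(blue next | data) = (3/4)(18/41) + (5/8)(25/82) + (1/2)(8/41) + (1/4)(2/41) + (1/8)(1/82) = 207/328.

0.6311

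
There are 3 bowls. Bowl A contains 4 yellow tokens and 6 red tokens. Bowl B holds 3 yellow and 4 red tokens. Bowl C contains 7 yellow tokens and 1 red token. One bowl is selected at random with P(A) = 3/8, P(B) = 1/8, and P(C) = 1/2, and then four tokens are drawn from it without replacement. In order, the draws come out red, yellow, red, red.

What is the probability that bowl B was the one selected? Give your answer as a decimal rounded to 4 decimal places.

0.2308

The likelihood of the observed sequence under each hypothesis: P(data | bowl A) = (6/10)(4/9)(5/8)(4/7) = 2/21; P(data | bowl B) = (4/7)(3/6)(3/5)(2/4) = 3/35; P(data | bowl C) = (1/8)(7/7)(0/6) = 0.
Multiplying each by its prior: 3/8 · 2/21 = 1/28, 1/8 · 3/35 = 3/280, 1/2 · 0 = 0; with total 13/280.
By Bayes' rule, P(bowl B | data) = (3/280) / (13/280) = 3/13.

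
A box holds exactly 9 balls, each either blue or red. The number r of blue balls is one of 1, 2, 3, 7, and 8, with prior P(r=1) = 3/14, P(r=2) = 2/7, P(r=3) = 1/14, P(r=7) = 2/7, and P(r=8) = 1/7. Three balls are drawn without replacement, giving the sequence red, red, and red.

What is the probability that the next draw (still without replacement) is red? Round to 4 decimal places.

For each hypothesis, P(data | H) works out to: P(data | r = 1) = (8/9)(7/8)(6/7) = 2/3; P(data | r = 2) = (7/9)(6/8)(5/7) = 5/12; P(data | r = 3) = (6/9)(5/8)(4/7) = 5/21; P(data | r = 7) = (2/9)(1/8)(0/7) = 0; P(data | r = 8) = (1/9)(0/8) = 0.
Weighting by the prior gives 3/14 · 2/3 = 1/7, 2/7 · 5/12 = 5/42, 1/14 · 5/21 = 5/294, 2/7 · 0 = 0, 1/7 · 0 = 0; summing to 41/147.
The posterior is then P(r = 1 | data) = 21/41, P(r = 2 | data) = 35/82, P(r = 3 | data) = 5/82, P(r = 7 | data) = 0, P(r = 8 | data) = 0.
Averaging over the posterior, P(red next | data) = (5/6)(21/41) + (2/3)(35/82) + (1/2)(5/82) = 365/492.

0.7419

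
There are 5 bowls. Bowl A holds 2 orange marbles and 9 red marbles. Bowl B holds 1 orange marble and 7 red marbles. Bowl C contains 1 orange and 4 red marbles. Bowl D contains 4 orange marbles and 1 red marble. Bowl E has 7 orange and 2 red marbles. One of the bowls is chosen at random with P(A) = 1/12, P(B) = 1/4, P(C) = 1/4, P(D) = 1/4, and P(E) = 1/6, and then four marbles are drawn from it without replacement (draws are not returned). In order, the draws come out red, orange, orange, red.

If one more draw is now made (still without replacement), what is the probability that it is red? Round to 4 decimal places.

0.2466

For each hypothesis, P(data | H) works out to: P(data | bowl A) = (9/11)(2/10)(1/9)(8/8) = 0.018182; P(data | bowl B) = (7/8)(1/7)(0/6) = 0; P(data | bowl C) = (4/5)(1/4)(0/3) = 0; P(data | bowl D) = (1/5)(4/4)(3/3)(0/2) = 0; P(data | bowl E) = (2/9)(7/8)(6/7)(1/6) = 0.027778.
The prior-weighted likelihoods are 1/12 · 0.018182 = 0.0015152, 1/4 · 0 = 0, 1/4 · 0 = 0, 1/4 · 0 = 0, 1/6 · 0.027778 = 0.0046296; summing to 0.0061448.
The posterior is then P(bowl A | data) = 0.24658, P(bowl B | data) = 0, P(bowl C | data) = 0, P(bowl D | data) = 0, P(bowl E | data) = 0.75342.
The predictive probability is P(red next | data) = (1)(0.24658) + (0)(0.75342) = 0.24658.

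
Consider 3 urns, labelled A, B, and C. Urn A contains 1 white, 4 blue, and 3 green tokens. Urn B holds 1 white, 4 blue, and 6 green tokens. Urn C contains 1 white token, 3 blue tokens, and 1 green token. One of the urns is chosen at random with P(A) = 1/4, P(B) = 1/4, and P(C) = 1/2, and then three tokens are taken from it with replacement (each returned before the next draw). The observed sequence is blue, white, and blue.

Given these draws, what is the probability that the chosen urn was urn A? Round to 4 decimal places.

Under each hypothesis, the probability of the observed sequence is: P(data | urn A) = (4/8)(1/8)(4/8) = 0.03125; P(data | urn B) = (4/11)(1/11)(4/11) = 0.012021; P(data | urn C) = (3/5)(1/5)(3/5) = 0.072.
The prior-weighted likelihoods are 1/4 · 0.03125 = 0.0078125, 1/4 · 0.012021 = 0.0030053, 1/2 · 0.072 = 0.036; with total 0.046818.
By Bayes' rule, P(urn A | data) = (0.0078125) / (0.046818) = 0.16687.

0.1669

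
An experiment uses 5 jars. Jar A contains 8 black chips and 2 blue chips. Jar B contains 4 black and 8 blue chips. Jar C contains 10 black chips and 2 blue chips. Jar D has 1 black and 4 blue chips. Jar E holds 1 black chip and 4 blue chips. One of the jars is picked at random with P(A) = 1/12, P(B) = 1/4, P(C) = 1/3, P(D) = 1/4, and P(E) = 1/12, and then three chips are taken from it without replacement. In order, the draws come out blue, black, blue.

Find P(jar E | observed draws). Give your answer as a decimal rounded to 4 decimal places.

0.1437

Compute the likelihood of the observed sequence for each case: P(data | jar A) = (2/10)(8/9)(1/8) = 0.022222; P(data | jar B) = (8/12)(4/11)(7/10) = 0.1697; P(data | jar C) = (2/12)(10/11)(1/10) = 0.015152; P(data | jar D) = (4/5)(1/4)(3/3) = 0.2; P(data | jar E) = (4/5)(1/4)(3/3) = 0.2.
Weighting by the prior gives 1/12 · 0.022222 = 0.0018519, 1/4 · 0.1697 = 0.042424, 1/3 · 0.015152 = 0.0050505, 1/4 · 0.2 = 0.05, 1/12 · 0.2 = 0.016667; summing to 0.11599.
Therefore the posterior P(jar E | data) = (0.016667) / (0.11599) = 0.14369.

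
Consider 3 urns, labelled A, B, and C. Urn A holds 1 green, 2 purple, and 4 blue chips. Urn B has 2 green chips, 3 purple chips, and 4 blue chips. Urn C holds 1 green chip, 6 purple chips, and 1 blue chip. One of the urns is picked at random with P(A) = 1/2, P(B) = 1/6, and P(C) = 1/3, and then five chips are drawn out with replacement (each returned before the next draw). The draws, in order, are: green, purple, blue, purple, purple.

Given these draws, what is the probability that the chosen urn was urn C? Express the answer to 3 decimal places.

0.585

The likelihood of the observed sequence under each hypothesis: P(data | urn A) = (1/7)(2/7)(4/7)(2/7)(2/7) = 0.001904; P(data | urn B) = (2/9)(3/9)(4/9)(3/9)(3/9) = 0.003658; P(data | urn C) = (1/8)(6/8)(1/8)(6/8)(6/8) = 0.0065918.
The prior-weighted likelihoods are 1/2 · 0.001904 = 0.00095198, 1/6 · 0.003658 = 0.00060966, 1/3 · 0.0065918 = 0.0021973; summing to 0.0037589.
Hence P(urn C | data) = (0.0021973) / (0.0037589) = 0.58455.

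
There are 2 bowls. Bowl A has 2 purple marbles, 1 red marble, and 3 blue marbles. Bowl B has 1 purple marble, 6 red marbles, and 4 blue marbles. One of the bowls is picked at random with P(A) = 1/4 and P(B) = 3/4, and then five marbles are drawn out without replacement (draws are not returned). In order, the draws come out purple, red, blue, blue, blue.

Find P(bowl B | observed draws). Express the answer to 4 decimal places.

0.3186

The likelihood of the observed sequence under each hypothesis: P(data | bowl A) = (2/6)(1/5)(3/4)(2/3)(1/2) = 0.016667; P(data | bowl B) = (1/11)(6/10)(4/9)(3/8)(2/7) = 0.0025974.
The prior-weighted likelihoods are 1/4 · 0.016667 = 0.0041667, 3/4 · 0.0025974 = 0.0019481; these sum to 0.0061147.
By Bayes' rule, P(bowl B | data) = (0.0019481) / (0.0061147) = 0.31858.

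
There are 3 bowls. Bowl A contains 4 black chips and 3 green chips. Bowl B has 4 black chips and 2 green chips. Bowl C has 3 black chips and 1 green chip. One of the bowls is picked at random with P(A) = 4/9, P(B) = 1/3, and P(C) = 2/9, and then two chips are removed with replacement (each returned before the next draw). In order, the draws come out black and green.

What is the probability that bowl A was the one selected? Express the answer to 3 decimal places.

0.485

The likelihood of the observed sequence under each hypothesis: P(data | bowl A) = (4/7)(3/7) = 0.2449; P(data | bowl B) = (4/6)(2/6) = 0.22222; P(data | bowl C) = (3/4)(1/4) = 0.1875.
Weighting by the prior gives 4/9 · 0.2449 = 0.10884, 1/3 · 0.22222 = 0.074074, 2/9 · 0.1875 = 0.041667; these sum to 0.22458.
Hence P(bowl A | data) = (0.10884) / (0.22458) = 0.48464.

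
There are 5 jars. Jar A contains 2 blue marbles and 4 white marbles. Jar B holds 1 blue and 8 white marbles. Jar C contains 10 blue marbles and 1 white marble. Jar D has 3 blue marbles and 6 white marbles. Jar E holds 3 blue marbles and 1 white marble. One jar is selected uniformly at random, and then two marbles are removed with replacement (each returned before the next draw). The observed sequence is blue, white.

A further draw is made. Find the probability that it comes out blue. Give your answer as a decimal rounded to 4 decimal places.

0.4609

The likelihood of the observed sequence under each hypothesis: P(data | jar A) = (2/6)(4/6) = 0.22222; P(data | jar B) = (1/9)(8/9) = 0.098765; P(data | jar C) = (10/11)(1/11) = 0.082645; P(data | jar D) = (3/9)(6/9) = 0.22222; P(data | jar E) = (3/4)(1/4) = 0.1875.
Weighting by the prior gives 1/5 · 0.22222 = 0.044444, 1/5 · 0.098765 = 0.019753, 1/5 · 0.082645 = 0.016529, 1/5 · 0.22222 = 0.044444, 1/5 · 0.1875 = 0.0375; with total 0.16267.
Dividing through by the total gives posterior P(jar A | data) = 0.27322, P(jar B | data) = 0.12143, P(jar C | data) = 0.10161, P(jar D | data) = 0.27322, P(jar E | data) = 0.23053.
Averaging over the posterior, P(blue next | data) = (1/3)(0.27322) + (1/9)(0.12143) + (10/11)(0.10161) + (1/3)(0.27322) + (3/4)(0.23053) = 0.4609.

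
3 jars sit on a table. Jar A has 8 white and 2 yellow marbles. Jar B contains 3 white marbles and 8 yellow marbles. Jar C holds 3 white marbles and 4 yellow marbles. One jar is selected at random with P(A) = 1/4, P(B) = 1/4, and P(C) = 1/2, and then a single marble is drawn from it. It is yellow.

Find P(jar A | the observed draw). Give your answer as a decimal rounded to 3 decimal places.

0.097

For each hypothesis, P(data | H) works out to: P(data | jar A) = (2/10) = 0.2; P(data | jar B) = (8/11) = 0.72727; P(data | jar C) = (4/7) = 0.57143.
The prior-weighted likelihoods are 1/4 · 0.2 = 0.05, 1/4 · 0.72727 = 0.18182, 1/2 · 0.57143 = 0.28571; summing to 0.51753.
So P(jar A | data) = (0.05) / (0.51753) = 0.096612.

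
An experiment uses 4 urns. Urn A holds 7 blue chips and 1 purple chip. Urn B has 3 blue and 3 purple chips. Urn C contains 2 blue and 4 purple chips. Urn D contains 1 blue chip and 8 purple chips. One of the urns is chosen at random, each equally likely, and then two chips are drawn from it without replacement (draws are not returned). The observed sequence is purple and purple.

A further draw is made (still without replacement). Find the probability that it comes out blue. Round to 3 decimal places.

Compute the likelihood of the observed sequence for each case: P(data | urn A) = (1/8)(0/7) = 0; P(data | urn B) = (3/6)(2/5) = 1/5; P(data | urn C) = (4/6)(3/5) = 2/5; P(data | urn D) = (8/9)(7/8) = 7/9.
Multiplying each by its prior: 1/4 · 0 = 0, 1/4 · 1/5 = 1/20, 1/4 · 2/5 = 1/10, 1/4 · 7/9 = 7/36; summing to 31/90.
Normalising, the posterior is P(urn A | data) = 0, P(urn B | data) = 9/62, P(urn C | data) = 9/31, P(urn D | data) = 35/62.
Averaging over the posterior, P(blue next | data) = (3/4)(9/62) + (1/2)(9/31) + (1/7)(35/62) = 83/248.

0.335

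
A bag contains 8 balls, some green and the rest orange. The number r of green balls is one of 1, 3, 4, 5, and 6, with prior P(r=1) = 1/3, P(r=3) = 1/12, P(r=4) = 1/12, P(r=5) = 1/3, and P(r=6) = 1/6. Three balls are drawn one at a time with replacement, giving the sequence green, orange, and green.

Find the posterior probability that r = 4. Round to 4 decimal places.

Compute the likelihood of the observed sequence for each case: P(data | r = 1) = (1/8)(7/8)(1/8) = 0.013672; P(data | r = 3) = (3/8)(5/8)(3/8) = 0.087891; P(data | r = 4) = (4/8)(4/8)(4/8) = 0.125; P(data | r = 5) = (5/8)(3/8)(5/8) = 0.14648; P(data | r = 6) = (6/8)(2/8)(6/8) = 0.14062.
Multiplying each by its prior: 1/3 · 0.013672 = 0.0045573, 1/12 · 0.087891 = 0.0073242, 1/12 · 0.125 = 0.010417, 1/3 · 0.14648 = 0.048828, 1/6 · 0.14062 = 0.023438; these sum to 0.094564.
Hence P(r = 4 | data) = (0.010417) / (0.094564) = 0.11015.

0.1102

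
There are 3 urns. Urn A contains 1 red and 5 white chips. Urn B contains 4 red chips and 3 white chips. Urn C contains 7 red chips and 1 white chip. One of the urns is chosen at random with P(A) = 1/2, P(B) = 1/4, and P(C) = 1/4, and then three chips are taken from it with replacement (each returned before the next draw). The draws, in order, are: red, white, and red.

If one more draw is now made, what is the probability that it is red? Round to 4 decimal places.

0.6080

The likelihood of the observed sequence under each hypothesis: P(data | urn A) = (1/6)(5/6)(1/6) = 0.023148; P(data | urn B) = (4/7)(3/7)(4/7) = 0.13994; P(data | urn C) = (7/8)(1/8)(7/8) = 0.095703.
Weighting by the prior gives 1/2 · 0.023148 = 0.011574, 1/4 · 0.13994 = 0.034985, 1/4 · 0.095703 = 0.023926; summing to 0.070485.
Normalising, the posterior is P(urn A | data) = 0.16421, P(urn B | data) = 0.49635, P(urn C | data) = 0.33944.
Averaging over the posterior, P(red next | data) = (1/6)(0.16421) + (4/7)(0.49635) + (7/8)(0.33944) = 0.60801.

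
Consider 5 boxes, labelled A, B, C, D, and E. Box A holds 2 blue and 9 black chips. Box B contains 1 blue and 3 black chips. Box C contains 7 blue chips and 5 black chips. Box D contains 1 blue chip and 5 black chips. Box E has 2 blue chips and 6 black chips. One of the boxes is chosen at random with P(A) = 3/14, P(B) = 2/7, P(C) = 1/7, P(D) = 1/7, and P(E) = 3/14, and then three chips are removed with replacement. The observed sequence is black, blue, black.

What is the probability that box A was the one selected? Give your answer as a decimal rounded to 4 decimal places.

The likelihood of the observed sequence under each hypothesis: P(data | box A) = (9/11)(2/11)(9/11) = 0.12171; P(data | box B) = (3/4)(1/4)(3/4) = 0.14062; P(data | box C) = (5/12)(7/12)(5/12) = 0.10127; P(data | box D) = (5/6)(1/6)(5/6) = 0.11574; P(data | box E) = (6/8)(2/8)(6/8) = 0.14062.
Weighting by the prior gives 3/14 · 0.12171 = 0.026081, 2/7 · 0.14062 = 0.040179, 1/7 · 0.10127 = 0.014468, 1/7 · 0.11574 = 0.016534, 3/14 · 0.14062 = 0.030134; with total 0.1274.
By Bayes' rule, P(box A | data) = (0.026081) / (0.1274) = 0.20473.

0.2047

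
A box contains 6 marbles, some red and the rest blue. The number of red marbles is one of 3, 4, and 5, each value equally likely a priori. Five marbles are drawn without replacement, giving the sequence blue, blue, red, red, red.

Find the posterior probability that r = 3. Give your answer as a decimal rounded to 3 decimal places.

Compute the likelihood of the observed sequence for each case: P(data | r = 3) = (3/6)(2/5)(3/4)(2/3)(1/2) = 1/20; P(data | r = 4) = (2/6)(1/5)(4/4)(3/3)(2/2) = 1/15; P(data | r = 5) = (1/6)(0/5) = 0.
Multiplying each by its prior: 1/3 · 1/20 = 1/60, 1/3 · 1/15 = 1/45, 1/3 · 0 = 0; these sum to 7/180.
By Bayes' rule, P(r = 3 | data) = (1/60) / (7/180) = 3/7.

0.429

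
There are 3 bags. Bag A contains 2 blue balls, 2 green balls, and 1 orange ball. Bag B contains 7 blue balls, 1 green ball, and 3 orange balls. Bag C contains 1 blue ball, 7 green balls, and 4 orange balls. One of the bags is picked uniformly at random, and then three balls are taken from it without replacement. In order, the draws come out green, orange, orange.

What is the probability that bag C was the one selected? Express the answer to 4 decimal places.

0.9130

Under each hypothesis, the probability of the observed sequence is: P(data | bag A) = (2/5)(1/4)(0/3) = 0; P(data | bag B) = (1/11)(3/10)(2/9) = 1/165; P(data | bag C) = (7/12)(4/11)(3/10) = 7/110.
Multiplying each by its prior: 1/3 · 0 = 0, 1/3 · 1/165 = 1/495, 1/3 · 7/110 = 7/330; with total 23/990.
Hence P(bag C | data) = (7/330) / (23/990) = 21/23.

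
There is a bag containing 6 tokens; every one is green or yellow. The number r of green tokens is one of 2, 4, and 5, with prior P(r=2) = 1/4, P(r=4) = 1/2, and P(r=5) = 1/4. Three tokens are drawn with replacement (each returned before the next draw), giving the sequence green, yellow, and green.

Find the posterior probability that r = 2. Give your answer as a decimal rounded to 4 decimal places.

For each hypothesis, P(data | H) works out to: P(data | r = 2) = (2/6)(4/6)(2/6) = 2/27; P(data | r = 4) = (4/6)(2/6)(4/6) = 4/27; P(data | r = 5) = (5/6)(1/6)(5/6) = 25/216.
Multiplying each by its prior: 1/4 · 2/27 = 1/54, 1/2 · 4/27 = 2/27, 1/4 · 25/216 = 25/864; these sum to 35/288.
By Bayes' rule, P(r = 2 | data) = (1/54) / (35/288) = 16/105.

0.1524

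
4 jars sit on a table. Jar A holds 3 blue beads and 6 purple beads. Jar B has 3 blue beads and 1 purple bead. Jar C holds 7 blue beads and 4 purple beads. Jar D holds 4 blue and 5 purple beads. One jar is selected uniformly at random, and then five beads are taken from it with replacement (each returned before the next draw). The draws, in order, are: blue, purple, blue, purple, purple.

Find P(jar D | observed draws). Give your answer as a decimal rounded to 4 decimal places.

For each hypothesis, P(data | H) works out to: P(data | jar A) = (3/9)(6/9)(3/9)(6/9)(6/9) = 0.032922; P(data | jar B) = (3/4)(1/4)(3/4)(1/4)(1/4) = 0.0087891; P(data | jar C) = (7/11)(4/11)(7/11)(4/11)(4/11) = 0.019472; P(data | jar D) = (4/9)(5/9)(4/9)(5/9)(5/9) = 0.03387.
The prior-weighted likelihoods are 1/4 · 0.032922 = 0.0082305, 1/4 · 0.0087891 = 0.0021973, 1/4 · 0.019472 = 0.004868, 1/4 · 0.03387 = 0.0084675; summing to 0.023763.
By Bayes' rule, P(jar D | data) = (0.0084675) / (0.023763) = 0.35633.

0.3563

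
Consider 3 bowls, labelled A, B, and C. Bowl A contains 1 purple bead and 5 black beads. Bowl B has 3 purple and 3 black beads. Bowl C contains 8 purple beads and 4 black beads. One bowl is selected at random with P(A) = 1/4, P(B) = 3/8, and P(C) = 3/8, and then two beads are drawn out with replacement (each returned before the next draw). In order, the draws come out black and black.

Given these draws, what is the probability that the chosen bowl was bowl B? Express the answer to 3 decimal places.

0.303

For each hypothesis, P(data | H) works out to: P(data | bowl A) = (5/6)(5/6) = 25/36; P(data | bowl B) = (3/6)(3/6) = 1/4; P(data | bowl C) = (4/12)(4/12) = 1/9.
The prior-weighted likelihoods are 1/4 · 25/36 = 25/144, 3/8 · 1/4 = 3/32, 3/8 · 1/9 = 1/24; these sum to 89/288.
Therefore the posterior P(bowl B | data) = (3/32) / (89/288) = 27/89.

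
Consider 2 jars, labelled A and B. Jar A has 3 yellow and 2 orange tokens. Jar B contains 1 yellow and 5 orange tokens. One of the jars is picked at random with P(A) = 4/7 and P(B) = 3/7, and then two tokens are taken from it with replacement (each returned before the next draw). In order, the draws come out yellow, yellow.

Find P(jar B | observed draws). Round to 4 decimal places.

The likelihood of the observed sequence under each hypothesis: P(data | jar A) = (3/5)(3/5) = 0.36; P(data | jar B) = (1/6)(1/6) = 0.027778.
The prior-weighted likelihoods are 4/7 · 0.36 = 0.20571, 3/7 · 0.027778 = 0.011905; these sum to 0.21762.
Hence P(jar B | data) = (0.011905) / (0.21762) = 0.054705.

0.0547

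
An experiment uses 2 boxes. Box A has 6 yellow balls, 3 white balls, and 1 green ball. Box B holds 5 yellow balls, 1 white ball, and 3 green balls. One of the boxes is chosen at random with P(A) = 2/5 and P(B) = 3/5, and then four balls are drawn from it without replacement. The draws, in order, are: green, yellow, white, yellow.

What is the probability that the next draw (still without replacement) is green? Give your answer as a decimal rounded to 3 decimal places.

0.250

For each hypothesis, P(data | H) works out to: P(data | box A) = (1/10)(6/9)(3/8)(5/7) = 1/56; P(data | box B) = (3/9)(5/8)(1/7)(4/6) = 5/252.
Multiplying each by its prior: 2/5 · 1/56 = 1/140, 3/5 · 5/252 = 1/84; with total 2/105.
Dividing through by the total gives posterior P(box A | data) = 3/8, P(box B | data) = 5/8.
The predictive probability is P(green next | data) = (0)(3/8) + (2/5)(5/8) = 1/4.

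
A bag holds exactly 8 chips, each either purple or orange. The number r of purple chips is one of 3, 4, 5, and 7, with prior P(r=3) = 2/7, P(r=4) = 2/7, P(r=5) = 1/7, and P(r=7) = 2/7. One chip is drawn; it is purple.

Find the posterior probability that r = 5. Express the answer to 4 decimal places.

0.1515

Under each hypothesis, the probability of this draw is: P(data | r = 3) = (3/8) = 3/8; P(data | r = 4) = (4/8) = 1/2; P(data | r = 5) = (5/8) = 5/8; P(data | r = 7) = (7/8) = 7/8.
Weighting by the prior gives 2/7 · 3/8 = 3/28, 2/7 · 1/2 = 1/7, 1/7 · 5/8 = 5/56, 2/7 · 7/8 = 1/4; with total 33/56.
Therefore the posterior P(r = 5 | data) = (5/56) / (33/56) = 5/33.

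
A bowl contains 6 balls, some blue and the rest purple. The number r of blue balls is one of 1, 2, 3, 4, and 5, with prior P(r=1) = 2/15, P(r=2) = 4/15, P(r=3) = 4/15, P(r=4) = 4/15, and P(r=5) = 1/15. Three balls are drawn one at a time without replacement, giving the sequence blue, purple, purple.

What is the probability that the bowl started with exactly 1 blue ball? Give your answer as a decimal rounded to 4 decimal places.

The likelihood of the observed sequence under each hypothesis: P(data | r = 1) = (1/6)(5/5)(4/4) = 1/6; P(data | r = 2) = (2/6)(4/5)(3/4) = 1/5; P(data | r = 3) = (3/6)(3/5)(2/4) = 3/20; P(data | r = 4) = (4/6)(2/5)(1/4) = 1/15; P(data | r = 5) = (5/6)(1/5)(0/4) = 0.
The prior-weighted likelihoods are 2/15 · 1/6 = 1/45, 4/15 · 1/5 = 4/75, 4/15 · 3/20 = 1/25, 4/15 · 1/15 = 4/225, 1/15 · 0 = 0; summing to 2/15.
Hence P(r = 1 | data) = (1/45) / (2/15) = 1/6.

0.1667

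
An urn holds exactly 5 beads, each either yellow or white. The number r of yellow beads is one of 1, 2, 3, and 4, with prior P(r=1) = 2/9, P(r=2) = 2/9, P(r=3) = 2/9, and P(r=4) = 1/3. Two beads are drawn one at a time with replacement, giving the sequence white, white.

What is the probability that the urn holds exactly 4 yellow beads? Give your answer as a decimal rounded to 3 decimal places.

0.049

Under each hypothesis, the probability of the observed sequence is: P(data | r = 1) = (4/5)(4/5) = 16/25; P(data | r = 2) = (3/5)(3/5) = 9/25; P(data | r = 3) = (2/5)(2/5) = 4/25; P(data | r = 4) = (1/5)(1/5) = 1/25.
Weighting by the prior gives 2/9 · 16/25 = 32/225, 2/9 · 9/25 = 2/25, 2/9 · 4/25 = 8/225, 1/3 · 1/25 = 1/75; summing to 61/225.
Hence P(r = 4 | data) = (1/75) / (61/225) = 3/61.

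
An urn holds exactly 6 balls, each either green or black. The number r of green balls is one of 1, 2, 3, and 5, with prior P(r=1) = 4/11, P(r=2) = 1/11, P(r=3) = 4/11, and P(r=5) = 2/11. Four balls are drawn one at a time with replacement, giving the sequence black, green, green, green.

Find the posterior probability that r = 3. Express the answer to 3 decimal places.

Compute the likelihood of the observed sequence for each case: P(data | r = 1) = (5/6)(1/6)(1/6)(1/6) = 0.003858; P(data | r = 2) = (4/6)(2/6)(2/6)(2/6) = 0.024691; P(data | r = 3) = (3/6)(3/6)(3/6)(3/6) = 0.0625; P(data | r = 5) = (1/6)(5/6)(5/6)(5/6) = 0.096451.
Multiplying each by its prior: 4/11 · 0.003858 = 0.0014029, 1/11 · 0.024691 = 0.0022447, 4/11 · 0.0625 = 0.022727, 2/11 · 0.096451 = 0.017536; with total 0.043911.
So P(r = 3 | data) = (0.022727) / (0.043911) = 0.51757.

0.518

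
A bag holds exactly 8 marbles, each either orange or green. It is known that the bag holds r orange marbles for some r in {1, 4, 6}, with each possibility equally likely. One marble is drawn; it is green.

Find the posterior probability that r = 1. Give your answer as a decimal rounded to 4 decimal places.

For each hypothesis, P(data | H) works out to: P(data | r = 1) = (7/8) = 7/8; P(data | r = 4) = (4/8) = 1/2; P(data | r = 6) = (2/8) = 1/4.
Multiplying each by its prior: 1/3 · 7/8 = 7/24, 1/3 · 1/2 = 1/6, 1/3 · 1/4 = 1/12; summing to 13/24.
So P(r = 1 | data) = (7/24) / (13/24) = 7/13.

0.5385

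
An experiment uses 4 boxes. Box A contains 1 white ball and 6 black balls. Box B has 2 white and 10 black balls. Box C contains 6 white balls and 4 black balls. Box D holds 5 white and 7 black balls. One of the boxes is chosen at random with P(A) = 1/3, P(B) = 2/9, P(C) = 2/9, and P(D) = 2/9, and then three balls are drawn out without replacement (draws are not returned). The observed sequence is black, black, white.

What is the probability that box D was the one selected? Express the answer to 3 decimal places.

Compute the likelihood of the observed sequence for each case: P(data | box A) = (6/7)(5/6)(1/5) = 0.14286; P(data | box B) = (10/12)(9/11)(2/10) = 0.13636; P(data | box C) = (4/10)(3/9)(6/8) = 0.1; P(data | box D) = (7/12)(6/11)(5/10) = 0.15909.
Weighting by the prior gives 1/3 · 0.14286 = 0.047619, 2/9 · 0.13636 = 0.030303, 2/9 · 0.1 = 0.022222, 2/9 · 0.15909 = 0.035354; with total 0.1355.
By Bayes' rule, P(box D | data) = (0.035354) / (0.1355) = 0.26092.

0.261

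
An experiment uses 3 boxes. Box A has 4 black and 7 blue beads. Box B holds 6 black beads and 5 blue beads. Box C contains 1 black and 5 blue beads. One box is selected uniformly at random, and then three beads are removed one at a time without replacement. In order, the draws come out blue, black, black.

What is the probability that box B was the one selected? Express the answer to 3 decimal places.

Under each hypothesis, the probability of the observed sequence is: P(data | box A) = (7/11)(4/10)(3/9) = 14/165; P(data | box B) = (5/11)(6/10)(5/9) = 5/33; P(data | box C) = (5/6)(1/5)(0/4) = 0.
Weighting by the prior gives 1/3 · 14/165 = 14/495, 1/3 · 5/33 = 5/99, 1/3 · 0 = 0; summing to 13/165.
By Bayes' rule, P(box B | data) = (5/99) / (13/165) = 25/39.

0.641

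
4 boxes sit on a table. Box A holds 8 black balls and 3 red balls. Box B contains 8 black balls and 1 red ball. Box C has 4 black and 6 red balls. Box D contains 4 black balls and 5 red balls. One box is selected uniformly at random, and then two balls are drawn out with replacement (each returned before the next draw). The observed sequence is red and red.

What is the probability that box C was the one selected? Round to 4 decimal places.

Under each hypothesis, the probability of the observed sequence is: P(data | box A) = (3/11)(3/11) = 0.07438; P(data | box B) = (1/9)(1/9) = 0.012346; P(data | box C) = (6/10)(6/10) = 0.36; P(data | box D) = (5/9)(5/9) = 0.30864.
The prior-weighted likelihoods are 1/4 · 0.07438 = 0.018595, 1/4 · 0.012346 = 0.0030864, 1/4 · 0.36 = 0.09, 1/4 · 0.30864 = 0.07716; summing to 0.18884.
Therefore the posterior P(box C | data) = (0.09) / (0.18884) = 0.47659.

0.4766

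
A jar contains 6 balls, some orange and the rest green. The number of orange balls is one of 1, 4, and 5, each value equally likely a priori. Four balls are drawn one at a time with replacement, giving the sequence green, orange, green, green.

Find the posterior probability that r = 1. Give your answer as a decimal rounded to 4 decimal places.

0.7716

Compute the likelihood of the observed sequence for each case: P(data | r = 1) = (5/6)(1/6)(5/6)(5/6) = 0.096451; P(data | r = 4) = (2/6)(4/6)(2/6)(2/6) = 0.024691; P(data | r = 5) = (1/6)(5/6)(1/6)(1/6) = 0.003858.
The prior-weighted likelihoods are 1/3 · 0.096451 = 0.03215, 1/3 · 0.024691 = 0.0082305, 1/3 · 0.003858 = 0.001286; with total 0.041667.
By Bayes' rule, P(r = 1 | data) = (0.03215) / (0.041667) = 0.7716.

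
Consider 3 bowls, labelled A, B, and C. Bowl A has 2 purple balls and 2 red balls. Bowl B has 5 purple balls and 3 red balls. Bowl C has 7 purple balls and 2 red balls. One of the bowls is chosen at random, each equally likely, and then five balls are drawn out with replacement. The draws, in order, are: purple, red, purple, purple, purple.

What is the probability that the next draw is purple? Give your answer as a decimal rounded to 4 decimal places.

The likelihood of the observed sequence under each hypothesis: P(data | bowl A) = (2/4)(2/4)(2/4)(2/4)(2/4) = 0.03125; P(data | bowl B) = (5/8)(3/8)(5/8)(5/8)(5/8) = 0.05722; P(data | bowl C) = (7/9)(2/9)(7/9)(7/9)(7/9) = 0.081322.
Weighting by the prior gives 1/3 · 0.03125 = 0.010417, 1/3 · 0.05722 = 0.019073, 1/3 · 0.081322 = 0.027107; summing to 0.056598.
Normalising, the posterior is P(bowl A | data) = 0.18405, P(bowl B | data) = 0.337, P(bowl C | data) = 0.47895.
So P(purple next | data) = Σ P(purple next | H) P(H | data) = (1/2)(0.18405) + (5/8)(0.337) + (7/9)(0.47895) = 0.67517.

0.6752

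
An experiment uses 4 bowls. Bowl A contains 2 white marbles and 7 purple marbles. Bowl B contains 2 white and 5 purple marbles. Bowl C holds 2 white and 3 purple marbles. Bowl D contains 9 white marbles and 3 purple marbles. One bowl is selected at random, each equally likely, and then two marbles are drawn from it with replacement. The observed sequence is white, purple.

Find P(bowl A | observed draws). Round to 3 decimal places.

The likelihood of the observed sequence under each hypothesis: P(data | bowl A) = (2/9)(7/9) = 0.17284; P(data | bowl B) = (2/7)(5/7) = 0.20408; P(data | bowl C) = (2/5)(3/5) = 0.24; P(data | bowl D) = (9/12)(3/12) = 0.1875.
The prior-weighted likelihoods are 1/4 · 0.17284 = 0.04321, 1/4 · 0.20408 = 0.05102, 1/4 · 0.24 = 0.06, 1/4 · 0.1875 = 0.046875; these sum to 0.20111.
By Bayes' rule, P(bowl A | data) = (0.04321) / (0.20111) = 0.21486.

0.215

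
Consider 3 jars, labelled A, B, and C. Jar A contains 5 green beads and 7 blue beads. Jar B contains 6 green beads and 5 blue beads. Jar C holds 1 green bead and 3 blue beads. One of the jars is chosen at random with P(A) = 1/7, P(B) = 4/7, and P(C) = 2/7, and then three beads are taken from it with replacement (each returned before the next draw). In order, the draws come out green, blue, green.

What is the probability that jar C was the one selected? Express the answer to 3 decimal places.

Compute the likelihood of the observed sequence for each case: P(data | jar A) = (5/12)(7/12)(5/12) = 0.10127; P(data | jar B) = (6/11)(5/11)(6/11) = 0.13524; P(data | jar C) = (1/4)(3/4)(1/4) = 0.046875.
Weighting by the prior gives 1/7 · 0.10127 = 0.014468, 4/7 · 0.13524 = 0.077278, 2/7 · 0.046875 = 0.013393; with total 0.10514.
By Bayes' rule, P(jar C | data) = (0.013393) / (0.10514) = 0.12738.

0.127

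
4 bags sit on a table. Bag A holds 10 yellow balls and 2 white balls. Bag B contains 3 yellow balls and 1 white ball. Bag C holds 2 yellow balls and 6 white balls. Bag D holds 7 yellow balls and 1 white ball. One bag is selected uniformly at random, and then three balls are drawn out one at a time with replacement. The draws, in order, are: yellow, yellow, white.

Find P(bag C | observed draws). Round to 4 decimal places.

0.1175

The likelihood of the observed sequence under each hypothesis: P(data | bag A) = (10/12)(10/12)(2/12) = 0.11574; P(data | bag B) = (3/4)(3/4)(1/4) = 0.14062; P(data | bag C) = (2/8)(2/8)(6/8) = 0.046875; P(data | bag D) = (7/8)(7/8)(1/8) = 0.095703.
The prior-weighted likelihoods are 1/4 · 0.11574 = 0.028935, 1/4 · 0.14062 = 0.035156, 1/4 · 0.046875 = 0.011719, 1/4 · 0.095703 = 0.023926; summing to 0.099736.
Hence P(bag C | data) = (0.011719) / (0.099736) = 0.1175.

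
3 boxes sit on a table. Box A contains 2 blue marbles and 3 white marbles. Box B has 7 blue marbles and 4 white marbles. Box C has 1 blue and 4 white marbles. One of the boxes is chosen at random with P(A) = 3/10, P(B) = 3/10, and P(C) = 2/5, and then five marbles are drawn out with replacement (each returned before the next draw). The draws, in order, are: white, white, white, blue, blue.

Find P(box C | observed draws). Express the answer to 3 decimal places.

For each hypothesis, P(data | H) works out to: P(data | box A) = (3/5)(3/5)(3/5)(2/5)(2/5) = 0.03456; P(data | box B) = (4/11)(4/11)(4/11)(7/11)(7/11) = 0.019472; P(data | box C) = (4/5)(4/5)(4/5)(1/5)(1/5) = 0.02048.
The prior-weighted likelihoods are 3/10 · 0.03456 = 0.010368, 3/10 · 0.019472 = 0.0058416, 2/5 · 0.02048 = 0.008192; these sum to 0.024402.
Therefore the posterior P(box C | data) = (0.008192) / (0.024402) = 0.33572.

0.336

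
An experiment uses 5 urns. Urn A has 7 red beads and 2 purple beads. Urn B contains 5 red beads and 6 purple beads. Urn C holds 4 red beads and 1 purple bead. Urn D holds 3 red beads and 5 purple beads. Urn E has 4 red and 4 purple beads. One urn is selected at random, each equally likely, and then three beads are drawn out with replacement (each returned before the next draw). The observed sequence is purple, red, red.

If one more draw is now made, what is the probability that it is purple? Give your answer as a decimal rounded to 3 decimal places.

Under each hypothesis, the probability of the observed sequence is: P(data | urn A) = (2/9)(7/9)(7/9) = 0.13443; P(data | urn B) = (6/11)(5/11)(5/11) = 0.1127; P(data | urn C) = (1/5)(4/5)(4/5) = 0.128; P(data | urn D) = (5/8)(3/8)(3/8) = 0.087891; P(data | urn E) = (4/8)(4/8)(4/8) = 0.125.
Multiplying each by its prior: 1/5 · 0.13443 = 0.026886, 1/5 · 0.1127 = 0.022539, 1/5 · 0.128 = 0.0256, 1/5 · 0.087891 = 0.017578, 1/5 · 0.125 = 0.025; summing to 0.1176.
Normalising, the posterior is P(urn A | data) = 0.22862, P(urn B | data) = 0.19166, P(urn C | data) = 0.21768, P(urn D | data) = 0.14947, P(urn E | data) = 0.21258.
The predictive probability is P(purple next | data) = (2/9)(0.22862) + (6/11)(0.19166) + (1/5)(0.21768) + (5/8)(0.14947) + (1/2)(0.21258) = 0.39859.

0.399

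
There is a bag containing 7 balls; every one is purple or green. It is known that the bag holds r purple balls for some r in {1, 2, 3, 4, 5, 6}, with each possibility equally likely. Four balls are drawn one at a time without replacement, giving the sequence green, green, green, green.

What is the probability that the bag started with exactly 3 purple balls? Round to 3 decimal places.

0.048

Under each hypothesis, the probability of the observed sequence is: P(data | r = 1) = (6/7)(5/6)(4/5)(3/4) = 3/7; P(data | r = 2) = (5/7)(4/6)(3/5)(2/4) = 1/7; P(data | r = 3) = (4/7)(3/6)(2/5)(1/4) = 1/35; P(data | r = 4) = (3/7)(2/6)(1/5)(0/4) = 0; P(data | r = 5) = (2/7)(1/6)(0/5) = 0; P(data | r = 6) = (1/7)(0/6) = 0.
The prior-weighted likelihoods are 1/6 · 3/7 = 1/14, 1/6 · 1/7 = 1/42, 1/6 · 1/35 = 1/210, 1/6 · 0 = 0, 1/6 · 0 = 0, 1/6 · 0 = 0; summing to 1/10.
So P(r = 3 | data) = (1/210) / (1/10) = 1/21.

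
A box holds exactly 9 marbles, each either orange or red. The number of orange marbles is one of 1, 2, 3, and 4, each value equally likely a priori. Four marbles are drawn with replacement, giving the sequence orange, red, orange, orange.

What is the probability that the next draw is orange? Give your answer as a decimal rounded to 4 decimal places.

0.3838

Under each hypothesis, the probability of the observed sequence is: P(data | r = 1) = (1/9)(8/9)(1/9)(1/9) = 0.0012193; P(data | r = 2) = (2/9)(7/9)(2/9)(2/9) = 0.0085353; P(data | r = 3) = (3/9)(6/9)(3/9)(3/9) = 0.024691; P(data | r = 4) = (4/9)(5/9)(4/9)(4/9) = 0.048773.
Weighting by the prior gives 1/4 · 0.0012193 = 0.00030483, 1/4 · 0.0085353 = 0.0021338, 1/4 · 0.024691 = 0.0061728, 1/4 · 0.048773 = 0.012193; with total 0.020805.
Normalising, the posterior is P(r = 1 | data) = 0.014652, P(r = 2 | data) = 0.10256, P(r = 3 | data) = 0.2967, P(r = 4 | data) = 0.58608.
So P(orange next | data) = Σ P(orange next | H) P(H | data) = (1/9)(0.014652) + (2/9)(0.10256) + (1/3)(0.2967) + (4/9)(0.58608) = 0.3838.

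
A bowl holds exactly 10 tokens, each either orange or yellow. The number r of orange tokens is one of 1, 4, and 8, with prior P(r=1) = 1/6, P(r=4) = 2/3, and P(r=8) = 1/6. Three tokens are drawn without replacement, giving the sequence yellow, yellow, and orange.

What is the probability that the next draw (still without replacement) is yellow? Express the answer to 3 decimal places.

Under each hypothesis, the probability of the observed sequence is: P(data | r = 1) = (9/10)(8/9)(1/8) = 1/10; P(data | r = 4) = (6/10)(5/9)(4/8) = 1/6; P(data | r = 8) = (2/10)(1/9)(8/8) = 1/45.
Multiplying each by its prior: 1/6 · 1/10 = 1/60, 2/3 · 1/6 = 1/9, 1/6 · 1/45 = 1/270; with total 71/540.
Normalising, the posterior is P(r = 1 | data) = 9/71, P(r = 4 | data) = 60/71, P(r = 8 | data) = 2/71.
Averaging over the posterior, P(yellow next | data) = (1)(9/71) + (4/7)(60/71) + (0)(2/71) = 303/497.

0.610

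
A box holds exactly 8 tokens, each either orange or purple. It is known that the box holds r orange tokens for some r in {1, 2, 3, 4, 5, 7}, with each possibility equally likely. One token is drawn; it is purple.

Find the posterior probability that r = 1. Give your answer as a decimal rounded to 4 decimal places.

0.2692

Compute the likelihood of this draw for each case: P(data | r = 1) = (7/8) = 7/8; P(data | r = 2) = (6/8) = 3/4; P(data | r = 3) = (5/8) = 5/8; P(data | r = 4) = (4/8) = 1/2; P(data | r = 5) = (3/8) = 3/8; P(data | r = 7) = (1/8) = 1/8.
Weighting by the prior gives 1/6 · 7/8 = 7/48, 1/6 · 3/4 = 1/8, 1/6 · 5/8 = 5/48, 1/6 · 1/2 = 1/12, 1/6 · 3/8 = 1/16, 1/6 · 1/8 = 1/48; these sum to 13/24.
By Bayes' rule, P(r = 1 | data) = (7/48) / (13/24) = 7/26.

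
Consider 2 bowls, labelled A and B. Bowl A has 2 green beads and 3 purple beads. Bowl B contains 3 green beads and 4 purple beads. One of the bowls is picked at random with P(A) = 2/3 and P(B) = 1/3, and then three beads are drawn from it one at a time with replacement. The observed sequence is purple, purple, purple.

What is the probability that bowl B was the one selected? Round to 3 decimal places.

0.302

Compute the likelihood of the observed sequence for each case: P(data | bowl A) = (3/5)(3/5)(3/5) = 0.216; P(data | bowl B) = (4/7)(4/7)(4/7) = 0.18659.
The prior-weighted likelihoods are 2/3 · 0.216 = 0.144, 1/3 · 0.18659 = 0.062196; these sum to 0.2062.
So P(bowl B | data) = (0.062196) / (0.2062) = 0.30164.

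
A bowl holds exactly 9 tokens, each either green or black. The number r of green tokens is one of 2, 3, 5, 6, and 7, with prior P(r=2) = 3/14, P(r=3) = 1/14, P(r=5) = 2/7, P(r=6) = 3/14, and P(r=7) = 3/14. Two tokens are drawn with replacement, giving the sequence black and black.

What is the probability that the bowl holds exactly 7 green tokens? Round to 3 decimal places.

0.042

Under each hypothesis, the probability of the observed sequence is: P(data | r = 2) = (7/9)(7/9) = 49/81; P(data | r = 3) = (6/9)(6/9) = 4/9; P(data | r = 5) = (4/9)(4/9) = 16/81; P(data | r = 6) = (3/9)(3/9) = 1/9; P(data | r = 7) = (2/9)(2/9) = 4/81.
Weighting by the prior gives 3/14 · 49/81 = 7/54, 1/14 · 4/9 = 2/63, 2/7 · 16/81 = 32/567, 3/14 · 1/9 = 1/42, 3/14 · 4/81 = 2/189; with total 143/567.
Hence P(r = 7 | data) = (2/189) / (143/567) = 6/143.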